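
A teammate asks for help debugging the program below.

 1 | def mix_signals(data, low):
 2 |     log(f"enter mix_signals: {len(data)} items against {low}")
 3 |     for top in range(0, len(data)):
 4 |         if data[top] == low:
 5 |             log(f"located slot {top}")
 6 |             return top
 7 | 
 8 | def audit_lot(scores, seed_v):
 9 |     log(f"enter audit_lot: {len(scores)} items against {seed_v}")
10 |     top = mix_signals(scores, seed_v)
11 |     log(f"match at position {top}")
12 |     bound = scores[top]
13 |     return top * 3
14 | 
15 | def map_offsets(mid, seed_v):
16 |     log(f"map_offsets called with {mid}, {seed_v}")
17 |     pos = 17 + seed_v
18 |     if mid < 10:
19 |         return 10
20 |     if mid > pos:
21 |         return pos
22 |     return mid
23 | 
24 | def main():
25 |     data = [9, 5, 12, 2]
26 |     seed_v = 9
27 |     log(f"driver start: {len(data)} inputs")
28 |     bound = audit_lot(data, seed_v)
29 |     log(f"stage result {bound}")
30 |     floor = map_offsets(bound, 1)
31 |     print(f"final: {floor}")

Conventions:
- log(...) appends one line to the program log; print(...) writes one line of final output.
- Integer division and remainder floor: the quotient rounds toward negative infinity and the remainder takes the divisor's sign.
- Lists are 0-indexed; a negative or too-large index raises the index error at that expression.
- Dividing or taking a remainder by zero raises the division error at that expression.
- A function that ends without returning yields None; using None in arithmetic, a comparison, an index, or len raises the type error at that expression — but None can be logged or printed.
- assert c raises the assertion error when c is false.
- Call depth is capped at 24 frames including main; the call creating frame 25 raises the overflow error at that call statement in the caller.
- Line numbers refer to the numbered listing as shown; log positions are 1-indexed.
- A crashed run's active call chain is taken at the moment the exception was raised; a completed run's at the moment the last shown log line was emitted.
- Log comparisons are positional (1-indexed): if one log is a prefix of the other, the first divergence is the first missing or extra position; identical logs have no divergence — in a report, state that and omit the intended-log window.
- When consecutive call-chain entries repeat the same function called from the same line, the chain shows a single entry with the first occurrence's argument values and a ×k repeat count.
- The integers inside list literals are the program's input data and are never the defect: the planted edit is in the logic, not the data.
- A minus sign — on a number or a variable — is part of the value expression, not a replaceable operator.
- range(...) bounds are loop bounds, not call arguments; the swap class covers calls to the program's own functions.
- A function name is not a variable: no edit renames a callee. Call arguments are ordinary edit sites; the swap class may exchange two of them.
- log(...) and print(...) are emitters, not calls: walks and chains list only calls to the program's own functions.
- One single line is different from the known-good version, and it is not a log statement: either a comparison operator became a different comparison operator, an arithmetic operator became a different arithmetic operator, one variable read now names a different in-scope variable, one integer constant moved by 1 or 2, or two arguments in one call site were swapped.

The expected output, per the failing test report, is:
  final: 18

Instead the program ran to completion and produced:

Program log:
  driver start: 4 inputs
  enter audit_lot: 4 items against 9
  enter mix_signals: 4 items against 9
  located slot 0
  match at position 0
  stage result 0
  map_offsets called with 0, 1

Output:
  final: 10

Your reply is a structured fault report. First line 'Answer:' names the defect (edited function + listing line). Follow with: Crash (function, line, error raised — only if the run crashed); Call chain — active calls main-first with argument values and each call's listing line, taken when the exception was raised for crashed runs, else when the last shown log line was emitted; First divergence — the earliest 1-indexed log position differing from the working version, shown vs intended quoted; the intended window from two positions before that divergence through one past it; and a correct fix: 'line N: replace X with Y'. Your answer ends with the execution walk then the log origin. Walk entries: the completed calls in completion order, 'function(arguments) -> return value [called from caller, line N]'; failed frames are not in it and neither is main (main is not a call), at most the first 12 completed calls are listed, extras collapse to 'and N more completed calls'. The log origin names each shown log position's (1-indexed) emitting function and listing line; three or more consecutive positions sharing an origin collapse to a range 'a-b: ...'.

Answer: the defect is in audit_lot at line 13.
Core observation: Everything matches until log position 6, which reads 'stage result 0' in place of 'stage result 27'.
Call chain: main -> map_offsets(0, 1) (called at line 30).
First divergence: position 6 — the shown line 'stage result 0' should read 'stage result 27'.
Intended log window:
  4: located slot 0
  5: match at position 0
  6: stage result 27
  7: map_offsets called with 27, 1
Execution walk:
  mix_signals([9, 5, 12, 2], 9) -> 0  [called from audit_lot, line 10]
  audit_lot([9, 5, 12, 2], 9) -> 0  [called from main, line 28]
  map_offsets(0, 1) -> 10  [called from main, line 30]
Log origins:
  1: emitted by main (line 27)
  2: emitted by audit_lot (line 9)
  3: emitted by mix_signals (line 2)
  4: emitted by mix_signals (line 5)
  5: emitted by audit_lot (line 11)
  6: emitted by main (line 29)
  7: emitted by map_offsets (line 16)
A correct fix: line 13: replace `top` with `bound`.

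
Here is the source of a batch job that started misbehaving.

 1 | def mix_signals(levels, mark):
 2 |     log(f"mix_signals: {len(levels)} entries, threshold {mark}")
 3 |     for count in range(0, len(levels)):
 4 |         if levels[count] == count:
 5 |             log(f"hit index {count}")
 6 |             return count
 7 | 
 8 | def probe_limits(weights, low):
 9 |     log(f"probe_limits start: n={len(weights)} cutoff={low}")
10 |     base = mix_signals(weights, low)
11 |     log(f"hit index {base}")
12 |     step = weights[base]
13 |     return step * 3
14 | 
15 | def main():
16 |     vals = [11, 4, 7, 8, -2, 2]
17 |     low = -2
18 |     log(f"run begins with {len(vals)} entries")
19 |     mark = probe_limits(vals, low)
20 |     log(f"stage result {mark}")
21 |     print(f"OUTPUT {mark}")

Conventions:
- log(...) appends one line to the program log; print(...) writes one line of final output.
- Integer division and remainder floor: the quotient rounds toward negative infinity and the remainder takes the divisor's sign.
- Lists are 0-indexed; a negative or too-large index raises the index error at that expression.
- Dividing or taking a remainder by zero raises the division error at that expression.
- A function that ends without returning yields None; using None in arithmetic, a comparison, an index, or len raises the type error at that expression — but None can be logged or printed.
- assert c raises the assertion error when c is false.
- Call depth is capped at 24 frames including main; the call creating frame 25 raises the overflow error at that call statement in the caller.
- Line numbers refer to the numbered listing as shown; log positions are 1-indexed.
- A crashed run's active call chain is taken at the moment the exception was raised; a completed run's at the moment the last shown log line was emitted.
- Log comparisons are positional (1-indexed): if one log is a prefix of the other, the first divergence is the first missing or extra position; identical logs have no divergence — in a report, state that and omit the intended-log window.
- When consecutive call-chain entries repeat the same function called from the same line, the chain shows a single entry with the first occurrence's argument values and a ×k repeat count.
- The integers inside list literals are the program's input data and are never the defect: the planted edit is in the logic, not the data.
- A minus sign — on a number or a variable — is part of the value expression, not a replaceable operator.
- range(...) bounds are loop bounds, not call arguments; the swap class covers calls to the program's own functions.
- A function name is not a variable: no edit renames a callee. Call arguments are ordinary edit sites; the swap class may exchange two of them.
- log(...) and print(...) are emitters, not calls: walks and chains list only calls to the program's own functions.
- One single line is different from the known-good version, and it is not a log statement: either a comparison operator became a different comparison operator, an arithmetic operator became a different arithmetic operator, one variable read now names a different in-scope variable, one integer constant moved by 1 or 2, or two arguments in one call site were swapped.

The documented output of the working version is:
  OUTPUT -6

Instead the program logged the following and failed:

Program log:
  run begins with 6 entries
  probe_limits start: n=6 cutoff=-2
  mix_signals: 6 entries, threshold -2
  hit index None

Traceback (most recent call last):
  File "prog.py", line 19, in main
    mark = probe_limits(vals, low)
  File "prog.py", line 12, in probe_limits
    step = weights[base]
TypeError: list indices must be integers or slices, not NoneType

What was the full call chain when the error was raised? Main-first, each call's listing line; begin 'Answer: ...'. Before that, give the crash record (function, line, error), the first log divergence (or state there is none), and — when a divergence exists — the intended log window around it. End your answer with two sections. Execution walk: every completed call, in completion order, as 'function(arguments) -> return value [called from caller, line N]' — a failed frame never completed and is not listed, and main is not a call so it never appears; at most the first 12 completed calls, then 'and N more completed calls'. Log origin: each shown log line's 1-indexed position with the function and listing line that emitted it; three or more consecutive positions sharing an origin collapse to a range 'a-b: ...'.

Answer: main -> probe_limits (called at line 19).
Key observation: Log line 4 is where behavior first shows: 'hit index None' appears instead of 'hit index 4'.
Crash: probe_limits, line 12, TypeError.
First divergence: position 4 — shown 'hit index None', intended 'hit index 4'.
Intended log window:
  2: probe_limits start: n=6 cutoff=-2
  3: mix_signals: 6 entries, threshold -2
  4: hit index 4
  5: hit index 4
Execution walk:
  mix_signals([11, 4, 7, 8, -2, 2], -2) -> None  [called from probe_limits, line 10]
Log origins:
  1: emitted by main (line 18)
  2: emitted by probe_limits (line 9)
  3: emitted by mix_signals (line 2)
  4: emitted by probe_limits (line 11)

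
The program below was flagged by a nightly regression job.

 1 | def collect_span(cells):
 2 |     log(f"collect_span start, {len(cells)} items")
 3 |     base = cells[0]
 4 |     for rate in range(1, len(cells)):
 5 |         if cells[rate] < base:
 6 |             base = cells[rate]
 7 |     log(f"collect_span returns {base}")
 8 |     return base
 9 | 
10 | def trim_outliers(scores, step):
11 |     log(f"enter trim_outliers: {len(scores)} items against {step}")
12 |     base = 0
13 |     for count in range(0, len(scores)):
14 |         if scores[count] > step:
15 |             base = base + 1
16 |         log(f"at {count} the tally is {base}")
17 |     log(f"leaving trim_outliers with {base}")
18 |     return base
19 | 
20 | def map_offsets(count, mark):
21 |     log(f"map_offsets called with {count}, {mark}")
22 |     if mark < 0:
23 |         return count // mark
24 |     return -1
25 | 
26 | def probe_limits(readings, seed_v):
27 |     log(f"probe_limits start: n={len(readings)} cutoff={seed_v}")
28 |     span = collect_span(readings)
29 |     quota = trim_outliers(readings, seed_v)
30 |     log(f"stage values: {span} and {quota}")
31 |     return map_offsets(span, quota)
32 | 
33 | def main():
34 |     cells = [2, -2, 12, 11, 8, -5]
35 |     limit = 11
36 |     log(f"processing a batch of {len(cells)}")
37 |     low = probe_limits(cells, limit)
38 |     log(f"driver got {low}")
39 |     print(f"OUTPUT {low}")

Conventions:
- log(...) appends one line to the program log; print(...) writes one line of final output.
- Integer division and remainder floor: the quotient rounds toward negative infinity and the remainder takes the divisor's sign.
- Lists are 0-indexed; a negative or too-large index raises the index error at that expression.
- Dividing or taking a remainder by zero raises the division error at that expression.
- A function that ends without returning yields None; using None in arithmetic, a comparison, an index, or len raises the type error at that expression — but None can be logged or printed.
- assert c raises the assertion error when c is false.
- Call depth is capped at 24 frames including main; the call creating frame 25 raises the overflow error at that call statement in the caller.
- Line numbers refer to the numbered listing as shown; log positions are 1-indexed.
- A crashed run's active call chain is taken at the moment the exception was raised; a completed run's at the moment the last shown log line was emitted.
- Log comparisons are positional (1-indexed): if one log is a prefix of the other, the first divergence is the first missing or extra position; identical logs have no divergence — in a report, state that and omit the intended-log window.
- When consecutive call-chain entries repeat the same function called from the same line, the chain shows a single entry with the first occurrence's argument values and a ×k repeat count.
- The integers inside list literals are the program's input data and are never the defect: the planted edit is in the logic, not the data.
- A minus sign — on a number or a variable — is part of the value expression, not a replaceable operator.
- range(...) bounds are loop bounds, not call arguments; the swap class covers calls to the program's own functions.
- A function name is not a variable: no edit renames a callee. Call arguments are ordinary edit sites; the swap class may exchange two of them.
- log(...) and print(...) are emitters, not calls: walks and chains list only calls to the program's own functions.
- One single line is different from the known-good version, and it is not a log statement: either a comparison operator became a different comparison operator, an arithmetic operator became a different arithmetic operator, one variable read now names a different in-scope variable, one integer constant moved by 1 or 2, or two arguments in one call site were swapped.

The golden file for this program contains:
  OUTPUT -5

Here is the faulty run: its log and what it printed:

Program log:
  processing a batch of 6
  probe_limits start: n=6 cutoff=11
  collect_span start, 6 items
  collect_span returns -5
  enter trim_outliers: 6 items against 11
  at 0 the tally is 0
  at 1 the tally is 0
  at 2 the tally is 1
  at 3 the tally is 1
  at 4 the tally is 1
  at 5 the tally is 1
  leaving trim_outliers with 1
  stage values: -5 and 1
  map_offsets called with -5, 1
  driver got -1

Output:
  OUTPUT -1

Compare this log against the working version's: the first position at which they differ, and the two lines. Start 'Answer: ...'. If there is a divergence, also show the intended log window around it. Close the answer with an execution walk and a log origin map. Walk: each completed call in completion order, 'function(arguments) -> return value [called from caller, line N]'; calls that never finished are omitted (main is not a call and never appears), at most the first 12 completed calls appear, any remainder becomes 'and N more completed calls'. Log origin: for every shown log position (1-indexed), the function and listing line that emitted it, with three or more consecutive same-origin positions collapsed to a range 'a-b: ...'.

Answer: at position 15 the run shows 'driver got -1' where the working version logs 'driver got -5'.
Intended log window:
  13: stage values: -5 and 1
  14: map_offsets called with -5, 1
  15: driver got -5
Execution walk:
  collect_span([2, -2, 12, 11, 8, -5]) -> -5  [called from probe_limits, line 28]
  trim_outliers([2, -2, 12, 11, 8, -5], 11) -> 1  [called from probe_limits, line 29]
  map_offsets(-5, 1) -> -1  [called from probe_limits, line 31]
  probe_limits([2, -2, 12, 11, 8, -5], 11) -> -1  [called from main, line 37]
Log line origins:
  1: from main, line 36
  2: from probe_limits, line 27
  3: from collect_span, line 2
  4: from collect_span, line 7
  5: from trim_outliers, line 11
  6-11: from trim_outliers, line 16
  12: from trim_outliers, line 17
  13: from probe_limits, line 30
  14: from map_offsets, line 21
  15: from main, line 38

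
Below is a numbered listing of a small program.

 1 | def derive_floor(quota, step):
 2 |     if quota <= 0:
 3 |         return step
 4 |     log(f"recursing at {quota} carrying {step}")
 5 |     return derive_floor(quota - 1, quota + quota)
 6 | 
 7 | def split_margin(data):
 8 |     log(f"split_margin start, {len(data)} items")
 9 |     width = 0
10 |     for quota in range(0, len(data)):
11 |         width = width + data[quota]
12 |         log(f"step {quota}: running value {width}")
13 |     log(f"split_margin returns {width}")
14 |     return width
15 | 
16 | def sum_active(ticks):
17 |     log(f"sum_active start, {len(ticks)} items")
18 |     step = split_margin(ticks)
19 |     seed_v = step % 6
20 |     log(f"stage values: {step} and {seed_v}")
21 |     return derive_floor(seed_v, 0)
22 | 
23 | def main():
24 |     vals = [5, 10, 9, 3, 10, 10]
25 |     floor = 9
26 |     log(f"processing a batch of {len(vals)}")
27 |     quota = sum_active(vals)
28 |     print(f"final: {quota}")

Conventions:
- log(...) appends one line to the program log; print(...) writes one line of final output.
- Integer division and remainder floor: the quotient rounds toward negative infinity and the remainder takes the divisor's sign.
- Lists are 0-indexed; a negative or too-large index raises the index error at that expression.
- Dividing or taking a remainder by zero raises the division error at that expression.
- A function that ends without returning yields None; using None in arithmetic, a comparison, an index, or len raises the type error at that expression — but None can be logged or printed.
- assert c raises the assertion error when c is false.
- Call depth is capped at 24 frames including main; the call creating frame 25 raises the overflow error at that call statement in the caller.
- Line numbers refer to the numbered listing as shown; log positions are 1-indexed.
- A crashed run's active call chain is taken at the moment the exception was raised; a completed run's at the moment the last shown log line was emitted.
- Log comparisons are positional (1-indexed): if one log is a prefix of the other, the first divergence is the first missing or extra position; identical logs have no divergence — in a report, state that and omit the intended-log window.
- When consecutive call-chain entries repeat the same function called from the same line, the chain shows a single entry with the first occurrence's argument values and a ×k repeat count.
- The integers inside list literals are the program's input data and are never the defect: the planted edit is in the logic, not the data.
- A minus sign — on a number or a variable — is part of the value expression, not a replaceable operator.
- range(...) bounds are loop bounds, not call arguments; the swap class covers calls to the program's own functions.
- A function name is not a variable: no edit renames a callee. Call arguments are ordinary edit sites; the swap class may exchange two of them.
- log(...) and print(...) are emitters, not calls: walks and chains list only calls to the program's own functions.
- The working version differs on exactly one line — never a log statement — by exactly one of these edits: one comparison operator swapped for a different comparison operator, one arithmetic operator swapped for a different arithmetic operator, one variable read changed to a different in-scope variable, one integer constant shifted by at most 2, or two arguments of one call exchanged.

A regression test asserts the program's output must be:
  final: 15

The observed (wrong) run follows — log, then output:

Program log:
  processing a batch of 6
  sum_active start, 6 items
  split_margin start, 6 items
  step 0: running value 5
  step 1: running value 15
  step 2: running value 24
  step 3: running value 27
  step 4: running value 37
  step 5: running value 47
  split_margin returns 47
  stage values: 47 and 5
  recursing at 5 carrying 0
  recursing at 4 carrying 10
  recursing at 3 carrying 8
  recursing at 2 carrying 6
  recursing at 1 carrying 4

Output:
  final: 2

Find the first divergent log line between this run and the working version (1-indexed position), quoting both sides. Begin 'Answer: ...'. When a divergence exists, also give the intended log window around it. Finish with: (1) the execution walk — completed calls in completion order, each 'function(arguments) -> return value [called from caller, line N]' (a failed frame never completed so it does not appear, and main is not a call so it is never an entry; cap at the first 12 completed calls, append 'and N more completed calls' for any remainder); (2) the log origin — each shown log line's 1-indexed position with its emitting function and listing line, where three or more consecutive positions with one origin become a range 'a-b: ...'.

Answer: position 13; shown 'recursing at 4 carrying 10' vs intended 'recursing at 4 carrying 5'.
Intended log window:
  11: stage values: 47 and 5
  12: recursing at 5 carrying 0
  13: recursing at 4 carrying 5
  14: recursing at 3 carrying 9
Execution walk:
  split_margin([5, 10, 9, 3, 10, 10]) -> 47  [called from sum_active, line 18]
  derive_floor(0, 2) -> 2  [called from derive_floor, line 5]
  derive_floor(1, 4) -> 2  [called from derive_floor, line 5]
  derive_floor(2, 6) -> 2  [called from derive_floor, line 5]
  derive_floor(3, 8) -> 2  [called from derive_floor, line 5]
  derive_floor(4, 10) -> 2  [called from derive_floor, line 5]
  derive_floor(5, 0) -> 2  [called from sum_active, line 21]
  sum_active([5, 10, 9, 3, 10, 10]) -> 2  [called from main, line 27]
Origin of each log line:
  1: logged in main at line 26
  2: logged in sum_active at line 17
  3: logged in split_margin at line 8
  4-9: logged in split_margin at line 12
  10: logged in split_margin at line 13
  11: logged in sum_active at line 20
  12-16: logged in derive_floor at line 4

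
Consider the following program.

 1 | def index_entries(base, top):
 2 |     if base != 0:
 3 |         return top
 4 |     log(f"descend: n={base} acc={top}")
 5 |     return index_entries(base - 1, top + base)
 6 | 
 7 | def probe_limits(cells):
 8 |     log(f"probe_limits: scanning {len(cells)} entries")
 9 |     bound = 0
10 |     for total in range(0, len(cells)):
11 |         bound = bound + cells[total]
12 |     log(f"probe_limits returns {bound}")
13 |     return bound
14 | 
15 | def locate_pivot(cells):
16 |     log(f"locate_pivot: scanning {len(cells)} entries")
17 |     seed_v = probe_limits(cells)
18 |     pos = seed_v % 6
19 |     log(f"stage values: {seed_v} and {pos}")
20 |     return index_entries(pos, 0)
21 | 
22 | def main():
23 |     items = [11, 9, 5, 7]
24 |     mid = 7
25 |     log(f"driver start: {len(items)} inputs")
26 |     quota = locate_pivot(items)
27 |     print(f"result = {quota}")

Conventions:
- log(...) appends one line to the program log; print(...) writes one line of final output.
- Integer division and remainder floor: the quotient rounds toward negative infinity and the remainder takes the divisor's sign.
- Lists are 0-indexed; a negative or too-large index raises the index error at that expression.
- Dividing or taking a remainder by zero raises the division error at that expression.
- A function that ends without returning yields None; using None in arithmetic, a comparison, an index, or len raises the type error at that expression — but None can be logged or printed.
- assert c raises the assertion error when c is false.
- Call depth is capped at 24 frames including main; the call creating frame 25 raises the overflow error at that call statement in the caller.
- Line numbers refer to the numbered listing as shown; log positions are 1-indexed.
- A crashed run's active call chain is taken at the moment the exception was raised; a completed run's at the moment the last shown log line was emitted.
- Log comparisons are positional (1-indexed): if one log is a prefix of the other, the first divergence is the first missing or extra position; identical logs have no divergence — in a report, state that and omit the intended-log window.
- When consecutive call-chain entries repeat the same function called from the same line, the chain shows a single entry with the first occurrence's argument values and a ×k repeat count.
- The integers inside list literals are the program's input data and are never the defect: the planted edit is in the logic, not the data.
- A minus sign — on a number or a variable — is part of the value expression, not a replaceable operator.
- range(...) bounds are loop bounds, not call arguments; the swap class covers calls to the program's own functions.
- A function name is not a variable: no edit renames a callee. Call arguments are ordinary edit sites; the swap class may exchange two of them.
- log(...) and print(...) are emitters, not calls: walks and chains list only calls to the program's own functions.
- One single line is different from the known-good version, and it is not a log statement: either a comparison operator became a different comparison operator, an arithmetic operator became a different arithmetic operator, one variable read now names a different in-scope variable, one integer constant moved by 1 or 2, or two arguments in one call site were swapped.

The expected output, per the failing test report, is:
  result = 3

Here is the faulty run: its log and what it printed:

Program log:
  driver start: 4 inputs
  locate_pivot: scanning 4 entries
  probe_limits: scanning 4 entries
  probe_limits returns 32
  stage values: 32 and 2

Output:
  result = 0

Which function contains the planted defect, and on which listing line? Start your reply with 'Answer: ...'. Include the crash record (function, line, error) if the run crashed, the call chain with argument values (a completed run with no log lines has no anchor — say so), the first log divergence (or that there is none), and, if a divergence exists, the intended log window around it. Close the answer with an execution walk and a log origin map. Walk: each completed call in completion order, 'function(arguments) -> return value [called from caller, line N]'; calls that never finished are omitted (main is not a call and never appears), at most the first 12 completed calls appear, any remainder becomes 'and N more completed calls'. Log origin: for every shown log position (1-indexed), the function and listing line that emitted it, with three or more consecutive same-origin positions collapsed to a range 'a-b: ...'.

Answer: the defect is in index_entries at line 2.
Core observation: A complete run would log 'descend: n=2 acc=0' next, but this one stopped at 5 lines.
Call chain: main -> locate_pivot([11, 9, 5, 7]) (called at line 26).
First divergence: position 6 — the faulty run's log ends after 5 lines; the working version continues with 'descend: n=2 acc=0'.
Intended log window:
  4: probe_limits returns 32
  5: stage values: 32 and 2
  6: descend: n=2 acc=0
  7: descend: n=1 acc=2
Execution walk:
  probe_limits([11, 9, 5, 7]) -> 32  [called from locate_pivot, line 17]
  index_entries(2, 0) -> 0  [called from locate_pivot, line 20]
  locate_pivot([11, 9, 5, 7]) -> 0  [called from main, line 26]
Log origin:
  1: from main, line 25
  2: from locate_pivot, line 16
  3: from probe_limits, line 8
  4: from probe_limits, line 12
  5: from locate_pivot, line 19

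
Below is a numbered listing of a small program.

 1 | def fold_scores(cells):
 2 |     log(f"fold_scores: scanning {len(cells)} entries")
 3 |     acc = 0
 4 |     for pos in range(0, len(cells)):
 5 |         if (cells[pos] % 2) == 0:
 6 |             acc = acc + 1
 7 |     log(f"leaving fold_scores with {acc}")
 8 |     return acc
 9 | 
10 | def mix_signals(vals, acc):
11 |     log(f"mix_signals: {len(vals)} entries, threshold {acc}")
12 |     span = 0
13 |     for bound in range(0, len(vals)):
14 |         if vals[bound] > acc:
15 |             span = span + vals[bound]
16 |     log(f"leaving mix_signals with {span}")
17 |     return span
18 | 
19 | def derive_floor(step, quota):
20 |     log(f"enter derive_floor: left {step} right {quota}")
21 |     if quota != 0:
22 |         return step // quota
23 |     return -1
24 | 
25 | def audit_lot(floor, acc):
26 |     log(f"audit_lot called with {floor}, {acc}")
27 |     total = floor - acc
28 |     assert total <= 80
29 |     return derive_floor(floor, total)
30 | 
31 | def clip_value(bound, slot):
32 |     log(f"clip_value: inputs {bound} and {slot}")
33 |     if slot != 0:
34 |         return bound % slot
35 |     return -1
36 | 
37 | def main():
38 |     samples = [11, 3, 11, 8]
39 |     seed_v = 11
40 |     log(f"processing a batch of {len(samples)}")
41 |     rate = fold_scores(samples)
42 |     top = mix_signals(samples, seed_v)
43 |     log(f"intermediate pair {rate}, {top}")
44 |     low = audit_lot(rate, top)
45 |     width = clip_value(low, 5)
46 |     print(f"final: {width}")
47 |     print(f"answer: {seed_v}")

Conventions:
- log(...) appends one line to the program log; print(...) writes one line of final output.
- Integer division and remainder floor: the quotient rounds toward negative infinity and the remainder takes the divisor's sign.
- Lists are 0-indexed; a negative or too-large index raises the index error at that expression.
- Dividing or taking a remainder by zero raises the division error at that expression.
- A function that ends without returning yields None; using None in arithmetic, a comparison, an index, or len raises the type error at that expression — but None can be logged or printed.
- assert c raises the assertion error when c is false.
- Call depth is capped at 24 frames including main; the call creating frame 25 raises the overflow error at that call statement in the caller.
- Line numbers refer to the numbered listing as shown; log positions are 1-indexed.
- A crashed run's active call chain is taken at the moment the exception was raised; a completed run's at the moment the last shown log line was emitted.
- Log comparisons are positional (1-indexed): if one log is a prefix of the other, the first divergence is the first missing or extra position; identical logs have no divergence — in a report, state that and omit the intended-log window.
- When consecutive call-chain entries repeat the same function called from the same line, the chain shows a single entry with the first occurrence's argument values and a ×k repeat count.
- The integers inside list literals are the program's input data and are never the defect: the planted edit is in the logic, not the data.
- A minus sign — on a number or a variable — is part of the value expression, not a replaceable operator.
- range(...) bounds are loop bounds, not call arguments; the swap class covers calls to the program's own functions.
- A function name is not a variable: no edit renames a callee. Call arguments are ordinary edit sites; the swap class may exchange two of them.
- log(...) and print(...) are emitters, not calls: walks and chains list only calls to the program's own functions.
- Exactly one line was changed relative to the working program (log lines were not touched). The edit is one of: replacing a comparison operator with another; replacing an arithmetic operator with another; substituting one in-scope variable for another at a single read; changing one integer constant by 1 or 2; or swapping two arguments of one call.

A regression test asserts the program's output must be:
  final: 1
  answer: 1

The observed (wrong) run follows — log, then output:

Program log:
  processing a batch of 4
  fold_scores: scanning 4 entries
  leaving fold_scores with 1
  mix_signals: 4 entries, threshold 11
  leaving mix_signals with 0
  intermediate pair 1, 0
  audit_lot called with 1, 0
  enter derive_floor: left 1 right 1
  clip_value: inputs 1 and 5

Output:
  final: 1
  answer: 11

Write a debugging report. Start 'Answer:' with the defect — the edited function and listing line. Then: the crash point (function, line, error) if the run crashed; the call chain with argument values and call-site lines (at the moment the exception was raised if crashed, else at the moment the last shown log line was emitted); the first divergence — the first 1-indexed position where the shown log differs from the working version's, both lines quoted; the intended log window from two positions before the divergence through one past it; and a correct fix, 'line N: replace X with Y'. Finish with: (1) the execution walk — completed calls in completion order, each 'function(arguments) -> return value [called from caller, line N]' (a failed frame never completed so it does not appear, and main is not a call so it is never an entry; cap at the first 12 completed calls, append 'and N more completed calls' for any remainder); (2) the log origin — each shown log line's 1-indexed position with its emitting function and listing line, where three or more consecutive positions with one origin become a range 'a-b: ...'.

Answer: the defect is in main at line 47.
Core observation: Nothing in the log betrays the bug — only the output does.
Call chain: main -> clip_value(1, 5) (called at line 45).
First divergence: none; the two logs match at every position.
Execution walk:
  fold_scores([11, 3, 11, 8]) -> 1  [called from main, line 41]
  mix_signals([11, 3, 11, 8], 11) -> 0  [called from main, line 42]
  derive_floor(1, 1) -> 1  [called from audit_lot, line 29]
  audit_lot(1, 0) -> 1  [called from main, line 44]
  clip_value(1, 5) -> 1  [called from main, line 45]
Log origins:
  1: logged in main at line 40
  2: logged in fold_scores at line 2
  3: logged in fold_scores at line 7
  4: logged in mix_signals at line 11
  5: logged in mix_signals at line 16
  6: logged in main at line 43
  7: logged in audit_lot at line 26
  8: logged in derive_floor at line 20
  9: logged in clip_value at line 32
A correct fix: line 47: replace `seed_v` with `low`.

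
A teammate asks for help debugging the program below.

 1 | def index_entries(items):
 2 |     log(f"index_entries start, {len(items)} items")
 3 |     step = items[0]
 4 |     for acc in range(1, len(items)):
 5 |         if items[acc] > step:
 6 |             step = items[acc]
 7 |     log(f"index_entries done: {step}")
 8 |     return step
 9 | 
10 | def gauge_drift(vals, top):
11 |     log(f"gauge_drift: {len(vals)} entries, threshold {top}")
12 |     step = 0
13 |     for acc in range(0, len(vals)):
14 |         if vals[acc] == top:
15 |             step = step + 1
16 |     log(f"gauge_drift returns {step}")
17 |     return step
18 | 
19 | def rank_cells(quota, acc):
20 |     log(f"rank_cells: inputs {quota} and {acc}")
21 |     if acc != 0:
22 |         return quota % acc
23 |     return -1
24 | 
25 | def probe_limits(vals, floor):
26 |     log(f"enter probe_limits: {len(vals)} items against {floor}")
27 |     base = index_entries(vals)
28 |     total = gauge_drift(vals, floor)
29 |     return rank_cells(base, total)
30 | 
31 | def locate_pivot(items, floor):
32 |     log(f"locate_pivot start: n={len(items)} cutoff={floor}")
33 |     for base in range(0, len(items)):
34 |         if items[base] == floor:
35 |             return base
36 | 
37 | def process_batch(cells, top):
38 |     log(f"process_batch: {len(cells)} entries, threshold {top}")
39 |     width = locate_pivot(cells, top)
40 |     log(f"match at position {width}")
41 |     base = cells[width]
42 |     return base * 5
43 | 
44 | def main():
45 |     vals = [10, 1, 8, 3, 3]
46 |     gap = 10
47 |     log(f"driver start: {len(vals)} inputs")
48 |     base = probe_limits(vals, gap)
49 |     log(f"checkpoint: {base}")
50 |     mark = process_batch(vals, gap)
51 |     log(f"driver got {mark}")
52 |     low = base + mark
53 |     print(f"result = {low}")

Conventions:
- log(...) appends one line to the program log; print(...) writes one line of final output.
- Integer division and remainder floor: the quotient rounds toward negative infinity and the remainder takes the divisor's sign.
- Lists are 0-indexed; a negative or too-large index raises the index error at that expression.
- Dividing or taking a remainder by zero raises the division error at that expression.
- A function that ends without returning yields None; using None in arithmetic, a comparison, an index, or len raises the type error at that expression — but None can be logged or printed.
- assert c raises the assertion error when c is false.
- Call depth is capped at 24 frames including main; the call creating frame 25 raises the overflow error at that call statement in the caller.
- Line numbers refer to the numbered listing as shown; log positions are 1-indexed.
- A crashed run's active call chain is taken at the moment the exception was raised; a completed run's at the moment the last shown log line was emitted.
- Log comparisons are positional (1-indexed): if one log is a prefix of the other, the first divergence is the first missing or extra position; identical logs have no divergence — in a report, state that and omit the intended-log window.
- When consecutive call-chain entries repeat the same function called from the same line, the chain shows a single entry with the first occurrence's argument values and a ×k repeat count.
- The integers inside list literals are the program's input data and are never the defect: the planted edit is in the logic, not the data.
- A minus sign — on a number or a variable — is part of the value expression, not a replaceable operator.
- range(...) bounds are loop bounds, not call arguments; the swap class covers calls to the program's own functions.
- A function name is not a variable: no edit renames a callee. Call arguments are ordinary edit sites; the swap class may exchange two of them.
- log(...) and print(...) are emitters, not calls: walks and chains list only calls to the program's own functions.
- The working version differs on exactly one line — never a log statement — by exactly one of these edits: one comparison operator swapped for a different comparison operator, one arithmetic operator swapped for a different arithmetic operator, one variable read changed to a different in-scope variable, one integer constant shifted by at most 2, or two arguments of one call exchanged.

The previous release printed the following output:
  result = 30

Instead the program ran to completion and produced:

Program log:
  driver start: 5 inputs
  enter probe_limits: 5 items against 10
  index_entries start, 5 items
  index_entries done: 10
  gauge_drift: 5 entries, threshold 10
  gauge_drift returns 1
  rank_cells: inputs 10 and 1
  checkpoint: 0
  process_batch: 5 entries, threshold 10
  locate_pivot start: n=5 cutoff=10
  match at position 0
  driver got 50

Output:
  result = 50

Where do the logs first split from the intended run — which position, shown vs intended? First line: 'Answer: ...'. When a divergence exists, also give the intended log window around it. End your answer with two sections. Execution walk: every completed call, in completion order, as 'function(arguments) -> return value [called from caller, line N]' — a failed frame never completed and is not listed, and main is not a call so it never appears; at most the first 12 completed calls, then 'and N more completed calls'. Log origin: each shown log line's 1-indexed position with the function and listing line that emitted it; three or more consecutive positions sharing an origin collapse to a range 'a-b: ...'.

Answer: at position 12 the run shows 'driver got 50' where the working version logs 'driver got 30'.
Intended log window:
  10: locate_pivot start: n=5 cutoff=10
  11: match at position 0
  12: driver got 30
Execution walk:
  index_entries([10, 1, 8, 3, 3]) -> 10  [called from probe_limits, line 27]
  gauge_drift([10, 1, 8, 3, 3], 10) -> 1  [called from probe_limits, line 28]
  rank_cells(10, 1) -> 0  [called from probe_limits, line 29]
  probe_limits([10, 1, 8, 3, 3], 10) -> 0  [called from main, line 48]
  locate_pivot([10, 1, 8, 3, 3], 10) -> 0  [called from process_batch, line 39]
  process_batch([10, 1, 8, 3, 3], 10) -> 50  [called from main, line 50]
Origin of each log line:
  1: from main, line 47
  2: from probe_limits, line 26
  3: from index_entries, line 2
  4: from index_entries, line 7
  5: from gauge_drift, line 11
  6: from gauge_drift, line 16
  7: from rank_cells, line 20
  8: from main, line 49
  9: from process_batch, line 38
  10: from locate_pivot, line 32
  11: from process_batch, line 40
  12: from main, line 51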